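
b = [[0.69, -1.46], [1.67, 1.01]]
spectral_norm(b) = 1.97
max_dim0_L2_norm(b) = 1.81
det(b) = 3.14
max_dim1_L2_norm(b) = 1.95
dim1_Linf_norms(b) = [1.46, 1.67]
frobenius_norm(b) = 2.53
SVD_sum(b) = [[-0.35, -0.33], [1.41, 1.30]] + [[1.04, -1.13], [0.26, -0.29]]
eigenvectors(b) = [[0.07-0.68j, 0.07+0.68j], [-0.73+0.00j, -0.73-0.00j]]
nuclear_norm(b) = 3.56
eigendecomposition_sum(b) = [[0.34+0.82j, -0.73+0.40j],[(0.84-0.46j), (0.51+0.73j)]] + [[(0.34-0.82j),  -0.73-0.40j], [(0.84+0.46j),  0.51-0.73j]]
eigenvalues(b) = [(0.85+1.55j), (0.85-1.55j)]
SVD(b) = [[0.24, -0.97], [-0.97, -0.24]] @ diag([1.972310335944657, 1.5895571517645644]) @ [[-0.74, -0.68], [-0.68, 0.74]]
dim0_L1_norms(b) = [2.36, 2.47]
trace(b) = 1.70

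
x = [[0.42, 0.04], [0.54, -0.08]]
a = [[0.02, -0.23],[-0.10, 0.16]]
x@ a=[[0.00, -0.09], [0.02, -0.14]]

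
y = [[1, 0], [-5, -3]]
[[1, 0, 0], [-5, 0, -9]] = y @ [[1, 0, 0], [0, 0, 3]]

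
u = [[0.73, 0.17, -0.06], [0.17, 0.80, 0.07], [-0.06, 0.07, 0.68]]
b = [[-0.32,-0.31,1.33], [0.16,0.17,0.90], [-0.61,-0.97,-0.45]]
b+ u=[[0.41, -0.14, 1.27],[0.33, 0.97, 0.97],[-0.67, -0.90, 0.23]]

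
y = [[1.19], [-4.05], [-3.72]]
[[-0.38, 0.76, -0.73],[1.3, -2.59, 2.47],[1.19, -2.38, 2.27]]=y @ [[-0.32, 0.64, -0.61]]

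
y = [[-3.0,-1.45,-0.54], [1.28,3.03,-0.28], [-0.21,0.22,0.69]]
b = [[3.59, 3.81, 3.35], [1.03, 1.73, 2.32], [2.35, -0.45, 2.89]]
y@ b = [[-13.53, -13.7, -14.97], [7.06, 10.24, 10.51], [1.09, -0.73, 1.80]]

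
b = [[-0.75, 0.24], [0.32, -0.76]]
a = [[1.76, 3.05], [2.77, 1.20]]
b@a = [[-0.66,-2.0],[-1.54,0.06]]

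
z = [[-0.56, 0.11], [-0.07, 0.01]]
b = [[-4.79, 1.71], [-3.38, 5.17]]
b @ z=[[2.56, -0.51], [1.53, -0.32]]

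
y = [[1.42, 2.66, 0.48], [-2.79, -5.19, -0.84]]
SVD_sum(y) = [[1.43, 2.66, 0.44], [-2.79, -5.19, -0.86]] + [[-0.01, -0.0, 0.04],  [-0.00, -0.0, 0.02]]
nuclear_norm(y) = 6.73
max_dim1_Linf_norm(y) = 5.19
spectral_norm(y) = 6.69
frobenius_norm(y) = 6.69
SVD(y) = [[-0.46, 0.89], [0.89, 0.46]] @ diag([6.6892591310401635, 0.04485841945274028]) @ [[-0.47, -0.87, -0.14], [-0.22, -0.04, 0.97]]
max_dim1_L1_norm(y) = 8.82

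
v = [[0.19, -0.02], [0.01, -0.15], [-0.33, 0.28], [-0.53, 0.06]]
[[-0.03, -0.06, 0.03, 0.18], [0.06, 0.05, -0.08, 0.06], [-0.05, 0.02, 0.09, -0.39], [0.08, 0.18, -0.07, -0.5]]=v@[[-0.19, -0.37, 0.2, 0.91], [-0.42, -0.35, 0.56, -0.31]]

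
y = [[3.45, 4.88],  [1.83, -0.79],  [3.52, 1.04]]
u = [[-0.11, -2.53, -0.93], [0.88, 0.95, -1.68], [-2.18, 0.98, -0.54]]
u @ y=[[-8.28, 0.49], [-1.14, 1.80], [-7.63, -11.97]]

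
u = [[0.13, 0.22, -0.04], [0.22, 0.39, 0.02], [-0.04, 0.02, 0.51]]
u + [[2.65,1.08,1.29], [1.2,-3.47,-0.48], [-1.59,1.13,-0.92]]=[[2.78, 1.30, 1.25], [1.42, -3.08, -0.46], [-1.63, 1.15, -0.41]]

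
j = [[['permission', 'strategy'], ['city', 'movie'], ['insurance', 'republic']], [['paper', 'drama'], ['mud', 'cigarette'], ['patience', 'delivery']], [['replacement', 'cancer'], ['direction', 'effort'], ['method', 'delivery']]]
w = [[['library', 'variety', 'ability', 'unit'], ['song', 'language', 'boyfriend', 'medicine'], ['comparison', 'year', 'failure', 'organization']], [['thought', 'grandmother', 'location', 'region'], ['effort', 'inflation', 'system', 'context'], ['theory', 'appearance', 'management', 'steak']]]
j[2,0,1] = 'cancer'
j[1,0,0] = 'paper'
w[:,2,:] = [['comparison', 'year', 'failure', 'organization'], ['theory', 'appearance', 'management', 'steak']]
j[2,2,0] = 'method'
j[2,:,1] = ['cancer', 'effort', 'delivery']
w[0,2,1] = 'year'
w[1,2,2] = 'management'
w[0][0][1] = 'variety'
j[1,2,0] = 'patience'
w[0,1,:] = ['song', 'language', 'boyfriend', 'medicine']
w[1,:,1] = ['grandmother', 'inflation', 'appearance']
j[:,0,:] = [['permission', 'strategy'], ['paper', 'drama'], ['replacement', 'cancer']]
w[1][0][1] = 'grandmother'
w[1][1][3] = 'context'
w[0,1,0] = 'song'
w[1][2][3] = 'steak'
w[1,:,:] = [['thought', 'grandmother', 'location', 'region'], ['effort', 'inflation', 'system', 'context'], ['theory', 'appearance', 'management', 'steak']]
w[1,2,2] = 'management'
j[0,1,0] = 'city'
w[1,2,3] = 'steak'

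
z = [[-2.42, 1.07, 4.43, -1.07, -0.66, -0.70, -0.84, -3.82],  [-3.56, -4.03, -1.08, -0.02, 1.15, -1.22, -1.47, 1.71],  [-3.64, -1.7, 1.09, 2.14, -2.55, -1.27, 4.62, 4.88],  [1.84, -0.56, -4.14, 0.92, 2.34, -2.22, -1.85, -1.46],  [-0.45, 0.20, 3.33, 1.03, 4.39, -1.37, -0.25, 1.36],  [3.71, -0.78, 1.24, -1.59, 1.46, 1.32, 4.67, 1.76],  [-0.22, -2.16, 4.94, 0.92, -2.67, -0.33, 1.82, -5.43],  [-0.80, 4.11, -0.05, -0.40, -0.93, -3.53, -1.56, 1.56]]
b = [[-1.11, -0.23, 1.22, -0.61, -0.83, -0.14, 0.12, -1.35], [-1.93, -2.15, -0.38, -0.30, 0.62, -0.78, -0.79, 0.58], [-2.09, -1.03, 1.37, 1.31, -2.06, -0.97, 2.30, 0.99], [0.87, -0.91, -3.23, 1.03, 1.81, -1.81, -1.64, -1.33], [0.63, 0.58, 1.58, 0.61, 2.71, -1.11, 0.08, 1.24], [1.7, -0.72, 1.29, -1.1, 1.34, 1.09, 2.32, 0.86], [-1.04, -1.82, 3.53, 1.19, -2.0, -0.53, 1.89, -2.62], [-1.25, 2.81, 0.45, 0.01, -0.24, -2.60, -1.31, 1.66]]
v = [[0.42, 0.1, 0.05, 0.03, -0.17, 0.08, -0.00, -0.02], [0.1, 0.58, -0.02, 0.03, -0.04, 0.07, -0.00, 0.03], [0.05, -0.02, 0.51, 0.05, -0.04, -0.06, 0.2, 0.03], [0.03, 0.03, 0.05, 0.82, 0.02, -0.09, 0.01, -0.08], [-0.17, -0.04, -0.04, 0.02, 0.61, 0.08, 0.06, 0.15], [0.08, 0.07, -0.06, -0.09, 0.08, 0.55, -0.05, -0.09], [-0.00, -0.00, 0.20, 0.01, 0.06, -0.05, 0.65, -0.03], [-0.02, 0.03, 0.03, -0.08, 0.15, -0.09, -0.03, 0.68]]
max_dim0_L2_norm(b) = 5.55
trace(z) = 4.65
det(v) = 0.01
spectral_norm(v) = 0.91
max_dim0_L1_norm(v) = 1.17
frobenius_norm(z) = 19.58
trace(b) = 6.49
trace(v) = 4.82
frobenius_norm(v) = 1.83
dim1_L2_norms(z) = [6.63, 6.16, 8.67, 6.14, 5.95, 6.87, 8.37, 5.99]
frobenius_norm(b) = 11.99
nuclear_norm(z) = 49.01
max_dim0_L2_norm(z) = 8.96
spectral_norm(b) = 7.60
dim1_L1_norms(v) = [0.87, 0.87, 0.96, 1.13, 1.17, 1.07, 1.0, 1.11]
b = v @ z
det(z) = 359789.40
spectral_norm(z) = 10.61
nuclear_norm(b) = 29.00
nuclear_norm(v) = 4.82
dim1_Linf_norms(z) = [4.43, 4.03, 4.88, 4.14, 4.39, 4.67, 5.43, 4.11]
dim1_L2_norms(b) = [2.39, 3.25, 4.53, 4.91, 3.7, 3.92, 5.74, 4.58]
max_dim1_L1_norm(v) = 1.17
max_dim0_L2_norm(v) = 0.83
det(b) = 2906.75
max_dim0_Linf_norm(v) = 0.82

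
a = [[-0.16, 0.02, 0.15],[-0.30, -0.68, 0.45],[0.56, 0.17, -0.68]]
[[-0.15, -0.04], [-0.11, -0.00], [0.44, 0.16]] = a @ [[1.22, -0.26],[-0.16, -0.21],[0.32, -0.5]]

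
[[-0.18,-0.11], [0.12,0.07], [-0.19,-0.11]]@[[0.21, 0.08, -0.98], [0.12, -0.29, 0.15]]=[[-0.05, 0.02, 0.16], [0.03, -0.01, -0.11], [-0.05, 0.02, 0.17]]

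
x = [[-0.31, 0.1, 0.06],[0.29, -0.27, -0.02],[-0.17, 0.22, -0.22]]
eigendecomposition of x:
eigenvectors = [[(0.47+0j), (-0.13+0.18j), (-0.13-0.18j)], [0.69+0.00j, 0.43-0.19j, 0.43+0.19j], [0.56+0.00j, -0.86+0.00j, -0.86-0.00j]]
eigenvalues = [(-0.09+0j), (-0.35+0.08j), (-0.35-0.08j)]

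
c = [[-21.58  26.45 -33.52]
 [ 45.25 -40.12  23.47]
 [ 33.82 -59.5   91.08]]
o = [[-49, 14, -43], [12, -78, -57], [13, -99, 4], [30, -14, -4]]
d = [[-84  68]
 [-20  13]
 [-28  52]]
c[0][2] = -33.52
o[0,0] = -49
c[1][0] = 45.25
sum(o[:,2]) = -100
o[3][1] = -14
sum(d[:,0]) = -132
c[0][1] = 26.45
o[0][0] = -49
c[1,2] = 23.47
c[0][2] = -33.52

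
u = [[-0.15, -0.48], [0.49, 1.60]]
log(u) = [[(-6.33+3.46j), -2.01+1.04j],[(2.05-1.06j), 0.99-0.32j]]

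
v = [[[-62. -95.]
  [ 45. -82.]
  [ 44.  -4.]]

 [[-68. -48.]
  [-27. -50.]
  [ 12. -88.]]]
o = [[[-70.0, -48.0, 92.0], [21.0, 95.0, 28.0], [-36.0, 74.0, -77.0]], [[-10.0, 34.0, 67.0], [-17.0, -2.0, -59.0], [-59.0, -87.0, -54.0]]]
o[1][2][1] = -87.0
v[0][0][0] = -62.0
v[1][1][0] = -27.0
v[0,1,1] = -82.0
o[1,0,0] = -10.0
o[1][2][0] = -59.0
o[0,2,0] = -36.0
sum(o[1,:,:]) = -187.0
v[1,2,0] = 12.0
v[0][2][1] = -4.0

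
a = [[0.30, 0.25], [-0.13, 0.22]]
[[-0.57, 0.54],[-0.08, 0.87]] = a @ [[-1.08,-1.0], [-0.99,3.35]]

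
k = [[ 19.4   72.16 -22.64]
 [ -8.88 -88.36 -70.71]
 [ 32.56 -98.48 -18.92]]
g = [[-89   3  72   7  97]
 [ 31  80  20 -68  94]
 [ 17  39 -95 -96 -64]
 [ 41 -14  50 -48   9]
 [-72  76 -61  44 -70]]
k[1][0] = -8.88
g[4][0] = -72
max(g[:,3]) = 44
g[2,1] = 39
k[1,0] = -8.88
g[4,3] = 44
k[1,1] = -88.36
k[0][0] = 19.4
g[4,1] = 76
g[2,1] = 39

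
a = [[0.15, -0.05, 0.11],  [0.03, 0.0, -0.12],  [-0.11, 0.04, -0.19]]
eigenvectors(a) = [[0.15, 0.75, 0.33], [-0.7, 0.63, 0.94], [-0.7, -0.21, 0.01]]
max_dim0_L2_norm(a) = 0.25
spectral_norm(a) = 0.30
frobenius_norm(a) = 0.32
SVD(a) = [[-0.61, -0.55, 0.57],[0.27, -0.82, -0.50],[0.75, -0.15, 0.65]] @ diag([0.29846221396359746, 0.11451158221696575, 0.0027210979612711113]) @ [[-0.55, 0.2, -0.81], [-0.79, 0.19, 0.59], [-0.27, -0.96, -0.06]]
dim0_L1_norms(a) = [0.29, 0.09, 0.42]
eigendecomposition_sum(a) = [[0.01, -0.01, 0.04], [-0.07, 0.03, -0.17], [-0.07, 0.03, -0.17]] + [[0.14, -0.05, 0.08], [0.12, -0.04, 0.07], [-0.04, 0.01, -0.02]] + [[-0.01, 0.01, -0.01], [-0.02, 0.02, -0.02], [-0.0, 0.0, -0.00]]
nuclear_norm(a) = 0.42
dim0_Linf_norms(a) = [0.15, 0.05, 0.19]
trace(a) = -0.04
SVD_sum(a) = [[0.10, -0.04, 0.15], [-0.04, 0.02, -0.06], [-0.12, 0.04, -0.18]] + [[0.05, -0.01, -0.04], [0.07, -0.02, -0.06], [0.01, -0.00, -0.01]] + [[-0.0, -0.00, -0.00], [0.0, 0.00, 0.00], [-0.0, -0.0, -0.0]]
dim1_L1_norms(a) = [0.31, 0.15, 0.34]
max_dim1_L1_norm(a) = 0.34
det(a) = -0.00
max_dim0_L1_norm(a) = 0.42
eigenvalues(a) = [-0.13, 0.08, 0.01]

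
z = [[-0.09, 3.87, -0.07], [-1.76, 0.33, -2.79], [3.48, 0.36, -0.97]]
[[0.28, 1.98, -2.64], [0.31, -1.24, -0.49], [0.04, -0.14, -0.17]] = z @ [[-0.02,  0.04,  0.04], [0.07,  0.52,  -0.68], [-0.09,  0.48,  0.07]]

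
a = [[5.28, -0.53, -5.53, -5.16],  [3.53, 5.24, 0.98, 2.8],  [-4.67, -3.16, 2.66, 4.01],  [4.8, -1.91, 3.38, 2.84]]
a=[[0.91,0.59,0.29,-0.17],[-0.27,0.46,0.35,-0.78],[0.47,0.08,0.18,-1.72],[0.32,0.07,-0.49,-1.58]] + [[4.37, -1.12, -5.82, -4.99], [3.8, 4.78, 0.63, 3.58], [-5.14, -3.24, 2.48, 5.73], [4.48, -1.98, 3.87, 4.42]]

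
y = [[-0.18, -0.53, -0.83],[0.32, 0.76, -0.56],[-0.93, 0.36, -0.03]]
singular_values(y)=[1.0, 1.0, 0.99]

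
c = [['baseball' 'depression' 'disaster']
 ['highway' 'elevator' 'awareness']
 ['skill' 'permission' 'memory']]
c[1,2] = 'awareness'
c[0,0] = 'baseball'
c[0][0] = 'baseball'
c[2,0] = 'skill'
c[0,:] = ['baseball', 'depression', 'disaster']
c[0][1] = 'depression'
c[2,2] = 'memory'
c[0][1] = 'depression'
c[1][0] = 'highway'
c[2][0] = 'skill'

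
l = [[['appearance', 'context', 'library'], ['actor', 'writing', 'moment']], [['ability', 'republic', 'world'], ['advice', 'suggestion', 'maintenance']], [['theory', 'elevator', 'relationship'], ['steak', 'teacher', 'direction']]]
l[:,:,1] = [['context', 'writing'], ['republic', 'suggestion'], ['elevator', 'teacher']]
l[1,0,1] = 'republic'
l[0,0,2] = 'library'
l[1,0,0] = 'ability'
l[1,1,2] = 'maintenance'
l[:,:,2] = [['library', 'moment'], ['world', 'maintenance'], ['relationship', 'direction']]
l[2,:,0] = ['theory', 'steak']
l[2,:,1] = ['elevator', 'teacher']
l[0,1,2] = 'moment'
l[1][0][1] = 'republic'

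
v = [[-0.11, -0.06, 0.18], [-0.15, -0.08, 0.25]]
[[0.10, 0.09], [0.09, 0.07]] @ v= [[-0.02, -0.01, 0.04],[-0.02, -0.01, 0.03]]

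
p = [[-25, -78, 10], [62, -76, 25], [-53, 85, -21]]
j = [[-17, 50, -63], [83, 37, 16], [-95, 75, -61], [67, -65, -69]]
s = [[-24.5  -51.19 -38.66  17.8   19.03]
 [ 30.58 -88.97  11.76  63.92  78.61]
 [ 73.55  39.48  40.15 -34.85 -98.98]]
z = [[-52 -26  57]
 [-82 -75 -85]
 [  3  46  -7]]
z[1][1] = -75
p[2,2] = -21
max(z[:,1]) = 46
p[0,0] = -25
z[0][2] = 57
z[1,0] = -82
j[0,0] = -17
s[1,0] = 30.58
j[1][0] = 83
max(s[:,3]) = 63.92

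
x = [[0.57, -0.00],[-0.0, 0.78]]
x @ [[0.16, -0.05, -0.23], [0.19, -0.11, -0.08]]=[[0.09, -0.03, -0.13], [0.15, -0.09, -0.06]]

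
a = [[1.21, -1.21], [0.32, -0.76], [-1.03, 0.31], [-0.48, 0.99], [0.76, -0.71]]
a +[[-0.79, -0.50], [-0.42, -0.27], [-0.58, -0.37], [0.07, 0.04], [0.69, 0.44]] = [[0.42, -1.71], [-0.1, -1.03], [-1.61, -0.06], [-0.41, 1.03], [1.45, -0.27]]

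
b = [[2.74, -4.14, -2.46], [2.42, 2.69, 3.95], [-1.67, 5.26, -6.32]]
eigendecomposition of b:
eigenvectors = [[0.08+0.00j, (-0.84+0j), -0.84-0.00j], [(-0.35+0j), (0.07+0.45j), (0.07-0.45j)], [(0.93+0j), (0.23+0.17j), (0.23-0.17j)]]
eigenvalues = [(-8.42+0j), (3.77+2.72j), (3.77-2.72j)]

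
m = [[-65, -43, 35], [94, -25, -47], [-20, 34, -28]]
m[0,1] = -43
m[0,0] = -65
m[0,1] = -43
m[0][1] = -43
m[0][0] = -65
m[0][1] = -43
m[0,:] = [-65, -43, 35]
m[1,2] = -47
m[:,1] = [-43, -25, 34]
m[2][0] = -20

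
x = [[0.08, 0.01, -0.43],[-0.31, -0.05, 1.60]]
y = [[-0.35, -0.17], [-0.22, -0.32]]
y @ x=[[0.02, 0.01, -0.12], [0.08, 0.01, -0.42]]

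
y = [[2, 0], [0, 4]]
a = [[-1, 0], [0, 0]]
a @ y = [[-2, 0], [0, 0]]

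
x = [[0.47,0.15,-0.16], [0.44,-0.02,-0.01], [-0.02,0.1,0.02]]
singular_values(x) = [0.66, 0.17, 0.07]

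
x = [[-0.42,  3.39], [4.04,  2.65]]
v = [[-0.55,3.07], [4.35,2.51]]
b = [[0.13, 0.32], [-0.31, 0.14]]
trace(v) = 1.96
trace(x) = 2.23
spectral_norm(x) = 5.18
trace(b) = 0.27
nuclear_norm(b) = 0.69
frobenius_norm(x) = 5.92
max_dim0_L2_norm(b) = 0.35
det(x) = -14.81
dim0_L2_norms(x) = [4.06, 4.3]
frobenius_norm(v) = 5.91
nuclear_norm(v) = 8.03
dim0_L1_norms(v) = [4.9, 5.58]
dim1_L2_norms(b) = [0.35, 0.34]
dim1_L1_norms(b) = [0.45, 0.45]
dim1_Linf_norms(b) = [0.32, 0.31]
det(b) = 0.12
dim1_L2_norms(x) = [3.42, 4.83]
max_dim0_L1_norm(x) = 6.04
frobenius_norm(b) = 0.48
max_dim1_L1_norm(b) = 0.45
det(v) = -14.73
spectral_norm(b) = 0.35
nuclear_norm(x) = 8.04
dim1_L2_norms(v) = [3.12, 5.02]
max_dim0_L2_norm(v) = 4.38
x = v + b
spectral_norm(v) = 5.18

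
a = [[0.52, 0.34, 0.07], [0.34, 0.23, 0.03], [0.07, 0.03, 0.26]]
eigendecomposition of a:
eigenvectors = [[0.83, 0.56, -0.09], [0.54, -0.83, -0.13], [0.15, -0.05, 0.99]]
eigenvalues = [0.76, 0.0, 0.25]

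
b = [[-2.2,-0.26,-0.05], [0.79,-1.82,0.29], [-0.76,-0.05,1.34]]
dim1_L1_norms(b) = [2.51, 2.9, 2.15]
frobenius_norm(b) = 3.36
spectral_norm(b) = 2.52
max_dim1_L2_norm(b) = 2.22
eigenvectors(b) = [[(0.2-0.44j),(0.2+0.44j),(-0.02+0j)], [-0.87+0.00j,-0.87-0.00j,0.09+0.00j], [0.04-0.09j,(0.04+0.09j),1.00+0.00j]]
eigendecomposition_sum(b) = [[-1.10-0.26j, -0.13-0.61j, -0.01+0.05j], [0.41+2.01j, -0.91+0.67j, (0.09-0.02j)], [-0.24-0.06j, -0.03-0.13j, (-0+0.01j)]] + [[-1.10+0.26j, (-0.13+0.61j), (-0.01-0.05j)],[0.41-2.01j, -0.91-0.67j, (0.09+0.02j)],[-0.24+0.06j, -0.03+0.13j, (-0-0.01j)]] + [[(0.01+0j), -0.00+0.00j, (-0.03-0j)], [-0.02-0.00j, 0.00-0.00j, (0.12+0j)], [(-0.29-0j), -0j, (1.35+0j)]]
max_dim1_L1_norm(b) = 2.9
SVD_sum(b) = [[-1.97, 0.51, 0.23],[1.13, -0.29, -0.13],[-0.84, 0.22, 0.10]] + [[-0.11, -0.55, 0.25],[-0.29, -1.44, 0.65],[-0.13, -0.65, 0.29]] + [[-0.12, -0.22, -0.53], [-0.05, -0.09, -0.22], [0.21, 0.38, 0.95]]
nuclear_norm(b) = 5.60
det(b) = 5.74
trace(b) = -2.68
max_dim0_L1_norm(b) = 3.75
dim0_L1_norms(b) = [3.75, 2.13, 1.68]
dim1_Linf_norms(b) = [2.2, 1.82, 1.34]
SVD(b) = [[-0.81, -0.33, -0.48], [0.47, -0.86, -0.20], [-0.35, -0.39, 0.85]] @ diag([2.516981296411453, 1.8646468938480885, 1.2224144611291194]) @ [[0.96, -0.25, -0.11], [0.18, 0.9, -0.4], [0.2, 0.37, 0.91]]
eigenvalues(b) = [(-2.02+0.43j), (-2.02-0.43j), (1.35+0j)]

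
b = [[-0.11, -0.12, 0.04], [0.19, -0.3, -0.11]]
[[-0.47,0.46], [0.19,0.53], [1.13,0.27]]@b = [[0.14,-0.08,-0.07],[0.08,-0.18,-0.05],[-0.07,-0.22,0.02]]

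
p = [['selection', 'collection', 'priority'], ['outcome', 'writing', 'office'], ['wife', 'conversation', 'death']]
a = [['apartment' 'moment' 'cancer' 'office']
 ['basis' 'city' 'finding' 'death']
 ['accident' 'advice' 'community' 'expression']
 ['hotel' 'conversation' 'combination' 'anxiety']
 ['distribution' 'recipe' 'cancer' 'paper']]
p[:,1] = ['collection', 'writing', 'conversation']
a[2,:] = ['accident', 'advice', 'community', 'expression']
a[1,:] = ['basis', 'city', 'finding', 'death']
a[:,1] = ['moment', 'city', 'advice', 'conversation', 'recipe']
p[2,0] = 'wife'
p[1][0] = 'outcome'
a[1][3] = 'death'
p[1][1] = 'writing'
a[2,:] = ['accident', 'advice', 'community', 'expression']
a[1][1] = 'city'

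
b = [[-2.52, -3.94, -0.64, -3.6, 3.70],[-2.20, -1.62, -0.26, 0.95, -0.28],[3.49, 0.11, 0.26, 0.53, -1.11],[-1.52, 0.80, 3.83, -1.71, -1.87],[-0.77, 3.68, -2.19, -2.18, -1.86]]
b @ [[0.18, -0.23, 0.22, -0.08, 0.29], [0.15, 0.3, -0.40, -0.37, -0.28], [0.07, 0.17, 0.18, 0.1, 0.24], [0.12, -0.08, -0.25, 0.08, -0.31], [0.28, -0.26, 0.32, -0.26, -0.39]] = [[-0.49, -1.39, 2.99, 0.35, -0.11], [-0.62, -0.03, -0.21, 0.9, -0.43], [0.42, -0.48, 0.28, 0.04, 1.31], [-0.61, 1.86, -0.14, 0.56, 1.51], [-0.52, 1.57, -2.09, -1.21, -0.38]]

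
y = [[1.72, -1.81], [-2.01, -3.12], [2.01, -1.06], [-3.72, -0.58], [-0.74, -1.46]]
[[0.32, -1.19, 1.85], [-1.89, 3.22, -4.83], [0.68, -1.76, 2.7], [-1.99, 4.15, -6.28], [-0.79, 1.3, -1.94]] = y @ [[0.49,-1.06,1.61],[0.29,-0.35,0.51]]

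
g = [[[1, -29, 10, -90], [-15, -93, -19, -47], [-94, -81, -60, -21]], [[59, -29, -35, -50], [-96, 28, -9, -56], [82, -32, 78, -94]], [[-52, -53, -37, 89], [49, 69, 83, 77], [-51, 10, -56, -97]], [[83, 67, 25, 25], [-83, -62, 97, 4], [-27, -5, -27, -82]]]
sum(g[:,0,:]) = -16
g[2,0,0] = -52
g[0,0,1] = -29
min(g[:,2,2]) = -60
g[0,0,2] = 10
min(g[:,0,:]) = -90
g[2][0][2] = -37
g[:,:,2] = [[10, -19, -60], [-35, -9, 78], [-37, 83, -56], [25, 97, -27]]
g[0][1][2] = -19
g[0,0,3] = -90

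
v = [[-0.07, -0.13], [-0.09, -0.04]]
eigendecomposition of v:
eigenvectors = [[-0.81, 0.72], [-0.59, -0.69]]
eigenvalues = [-0.16, 0.05]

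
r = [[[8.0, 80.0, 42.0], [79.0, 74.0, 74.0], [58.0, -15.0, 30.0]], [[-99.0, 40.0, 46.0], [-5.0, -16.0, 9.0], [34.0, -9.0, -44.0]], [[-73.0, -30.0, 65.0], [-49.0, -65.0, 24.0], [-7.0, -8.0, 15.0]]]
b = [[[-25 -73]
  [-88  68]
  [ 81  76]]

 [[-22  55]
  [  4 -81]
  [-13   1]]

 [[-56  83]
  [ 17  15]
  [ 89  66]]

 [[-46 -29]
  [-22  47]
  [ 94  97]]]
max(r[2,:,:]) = 65.0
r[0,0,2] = 42.0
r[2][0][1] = -30.0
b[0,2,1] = 76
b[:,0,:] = [[-25, -73], [-22, 55], [-56, 83], [-46, -29]]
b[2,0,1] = 83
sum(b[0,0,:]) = -98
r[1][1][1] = -16.0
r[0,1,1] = 74.0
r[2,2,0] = -7.0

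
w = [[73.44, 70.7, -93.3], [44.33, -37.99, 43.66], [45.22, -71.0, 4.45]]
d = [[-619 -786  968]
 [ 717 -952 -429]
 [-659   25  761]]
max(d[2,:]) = 761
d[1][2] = -429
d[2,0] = -659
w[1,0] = 44.33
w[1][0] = 44.33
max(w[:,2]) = 43.66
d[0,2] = 968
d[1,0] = 717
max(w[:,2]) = 43.66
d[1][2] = -429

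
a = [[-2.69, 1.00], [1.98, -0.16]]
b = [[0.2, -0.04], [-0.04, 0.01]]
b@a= [[-0.62, 0.21], [0.13, -0.04]]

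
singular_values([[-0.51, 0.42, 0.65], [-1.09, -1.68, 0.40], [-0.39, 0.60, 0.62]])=[2.05, 1.31, 0.01]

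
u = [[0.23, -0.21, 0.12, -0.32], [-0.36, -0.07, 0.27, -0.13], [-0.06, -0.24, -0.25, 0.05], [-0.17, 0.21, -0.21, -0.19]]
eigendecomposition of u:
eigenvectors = [[(-0.83+0j),(0.38+0j),-0.28+0.15j,(-0.28-0.15j)],  [(0.43+0j),(0.29+0j),-0.67+0.00j,-0.67-0.00j],  [-0.05+0.00j,(0.53+0j),(0.09-0.53j),(0.09+0.53j)],  [0.36+0.00j,0.70+0.00j,(0.26+0.31j),0.26-0.31j]]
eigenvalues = [(0.48+0j), (-0.36+0j), (-0.2+0.35j), (-0.2-0.35j)]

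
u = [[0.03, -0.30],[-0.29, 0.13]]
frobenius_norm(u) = 0.44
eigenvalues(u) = [-0.22, 0.38]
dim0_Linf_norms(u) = [0.29, 0.3]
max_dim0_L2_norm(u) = 0.33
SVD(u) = [[-0.67,0.74], [0.74,0.67]] @ diag([0.37936338371695066, 0.21905118829813655]) @ [[-0.62, 0.78], [-0.78, -0.62]]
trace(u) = 0.16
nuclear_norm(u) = 0.60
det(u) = -0.08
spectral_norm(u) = 0.38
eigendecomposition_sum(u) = [[-0.13,-0.11],[-0.11,-0.09]] + [[0.16, -0.19],[-0.18, 0.22]]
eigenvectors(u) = [[-0.77,0.65], [-0.64,-0.76]]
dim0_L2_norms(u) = [0.29, 0.33]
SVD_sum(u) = [[0.16, -0.20], [-0.18, 0.22]] + [[-0.13, -0.1], [-0.11, -0.09]]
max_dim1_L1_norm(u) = 0.42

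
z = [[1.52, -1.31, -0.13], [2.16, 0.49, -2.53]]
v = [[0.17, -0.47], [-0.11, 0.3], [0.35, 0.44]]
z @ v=[[0.36, -1.16], [-0.57, -1.98]]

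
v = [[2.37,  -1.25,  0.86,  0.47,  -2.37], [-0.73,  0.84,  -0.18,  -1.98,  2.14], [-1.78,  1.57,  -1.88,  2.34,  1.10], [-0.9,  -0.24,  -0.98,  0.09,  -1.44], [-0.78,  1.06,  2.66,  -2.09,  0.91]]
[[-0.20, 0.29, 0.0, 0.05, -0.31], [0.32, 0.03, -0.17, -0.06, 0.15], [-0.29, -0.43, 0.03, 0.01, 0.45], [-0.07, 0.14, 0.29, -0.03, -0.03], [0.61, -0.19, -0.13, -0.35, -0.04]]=v@[[-0.07, 0.09, -0.13, 0.03, -0.00], [0.03, -0.04, -0.09, -0.14, 0.14], [0.10, -0.11, -0.02, -0.06, -0.06], [-0.12, -0.14, -0.0, 0.04, 0.03], [0.01, -0.08, -0.09, 0.07, 0.04]]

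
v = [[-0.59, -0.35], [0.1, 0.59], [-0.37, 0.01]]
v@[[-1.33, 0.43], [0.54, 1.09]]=[[0.6, -0.64],[0.19, 0.69],[0.50, -0.15]]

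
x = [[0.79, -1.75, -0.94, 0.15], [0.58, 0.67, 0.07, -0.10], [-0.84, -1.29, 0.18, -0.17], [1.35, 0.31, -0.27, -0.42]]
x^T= [[0.79,0.58,-0.84,1.35], [-1.75,0.67,-1.29,0.31], [-0.94,0.07,0.18,-0.27], [0.15,-0.10,-0.17,-0.42]]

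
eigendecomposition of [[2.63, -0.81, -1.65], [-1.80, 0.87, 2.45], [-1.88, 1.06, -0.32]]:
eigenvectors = [[-0.67, 0.44, 0.18], [0.62, 0.89, -0.62], [0.41, 0.16, 0.76]]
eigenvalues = [4.39, 0.41, -1.62]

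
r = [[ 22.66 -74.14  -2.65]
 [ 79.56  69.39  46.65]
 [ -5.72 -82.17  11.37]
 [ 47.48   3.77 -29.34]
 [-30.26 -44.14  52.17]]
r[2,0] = -5.72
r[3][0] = 47.48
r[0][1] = -74.14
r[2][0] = -5.72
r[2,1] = -82.17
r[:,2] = [-2.65, 46.65, 11.37, -29.34, 52.17]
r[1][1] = 69.39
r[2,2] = 11.37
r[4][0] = -30.26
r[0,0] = 22.66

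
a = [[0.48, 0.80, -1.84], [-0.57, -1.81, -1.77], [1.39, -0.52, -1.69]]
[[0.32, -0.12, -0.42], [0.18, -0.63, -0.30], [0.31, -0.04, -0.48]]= a @ [[0.05, 0.22, -0.10], [0.03, 0.11, -0.0], [-0.15, 0.17, 0.20]]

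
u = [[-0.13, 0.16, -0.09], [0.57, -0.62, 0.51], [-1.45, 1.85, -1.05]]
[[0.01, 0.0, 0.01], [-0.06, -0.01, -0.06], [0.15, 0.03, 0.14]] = u @ [[0.4, -0.04, -0.05], [0.24, -0.01, -0.01], [-0.27, 0.01, -0.08]]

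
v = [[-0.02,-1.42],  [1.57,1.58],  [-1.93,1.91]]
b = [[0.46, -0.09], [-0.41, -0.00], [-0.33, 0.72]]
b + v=[[0.44, -1.51], [1.16, 1.58], [-2.26, 2.63]]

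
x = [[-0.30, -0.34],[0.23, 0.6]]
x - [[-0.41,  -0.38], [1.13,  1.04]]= [[0.11, 0.04], [-0.90, -0.44]]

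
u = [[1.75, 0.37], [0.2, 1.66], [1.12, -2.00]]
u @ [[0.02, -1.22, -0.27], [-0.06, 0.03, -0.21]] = [[0.01,-2.12,-0.55], [-0.1,-0.19,-0.4], [0.14,-1.43,0.12]]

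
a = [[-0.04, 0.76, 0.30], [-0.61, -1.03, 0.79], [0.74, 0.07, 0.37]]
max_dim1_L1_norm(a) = 2.43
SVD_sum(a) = [[0.22, 0.39, -0.18], [-0.63, -1.13, 0.54], [0.11, 0.2, -0.10]] + [[0.13, -0.00, 0.15], [0.13, -0.00, 0.15], [0.50, -0.00, 0.58]] + [[-0.38, 0.38, 0.34], [-0.11, 0.11, 0.1], [0.13, -0.12, -0.11]]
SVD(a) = [[0.32, -0.24, 0.92], [-0.93, -0.25, 0.26], [0.16, -0.94, -0.30]] @ diag([1.5081369272167162, 0.8144251207440466, 0.691328237139469]) @ [[0.45, 0.81, -0.39], [-0.66, 0.01, -0.75], [-0.60, 0.59, 0.53]]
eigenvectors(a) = [[-0.35-0.47j, -0.35+0.47j, (0.48+0j)], [0.75+0.00j, 0.75-0.00j, (0.2+0j)], [(-0.01+0.3j), (-0.01-0.3j), (0.85+0j)]]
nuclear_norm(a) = 3.01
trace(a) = -0.70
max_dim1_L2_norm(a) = 1.43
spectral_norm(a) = 1.51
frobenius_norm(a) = 1.85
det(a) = 0.85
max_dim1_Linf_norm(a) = 1.03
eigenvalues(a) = [(-0.75+0.69j), (-0.75-0.69j), (0.81+0j)]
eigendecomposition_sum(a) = [[(-0.12+0.43j), 0.33+0.27j, -0.01-0.31j], [-0.35-0.46j, (-0.54+0.14j), (0.33+0.23j)], [0.19-0.14j, -0.05-0.22j, -0.09+0.13j]] + [[-0.12-0.43j,(0.33-0.27j),-0.01+0.31j], [(-0.35+0.46j),(-0.54-0.14j),0.33-0.23j], [(0.19+0.14j),-0.05+0.22j,(-0.09-0.13j)]] + [[(0.21-0j), (0.1-0j), (0.32+0j)], [0.09-0.00j, (0.04-0j), (0.13+0j)], [(0.36-0j), (0.17-0j), 0.56+0.00j]]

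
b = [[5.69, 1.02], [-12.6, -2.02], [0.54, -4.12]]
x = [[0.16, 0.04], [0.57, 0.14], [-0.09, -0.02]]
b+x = [[5.85, 1.06],[-12.03, -1.88],[0.45, -4.14]]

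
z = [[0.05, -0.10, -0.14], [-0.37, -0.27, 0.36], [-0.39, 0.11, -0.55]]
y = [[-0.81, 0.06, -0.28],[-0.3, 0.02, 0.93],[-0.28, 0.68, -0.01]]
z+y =[[-0.76,-0.04,-0.42], [-0.67,-0.25,1.29], [-0.67,0.79,-0.56]]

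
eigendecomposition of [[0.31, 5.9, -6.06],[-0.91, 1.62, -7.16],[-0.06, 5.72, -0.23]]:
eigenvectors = [[(-0.99+0j), -0.65+0.00j, -0.65-0.00j], [0.02+0.00j, -0.40-0.42j, -0.40+0.42j], [(0.13+0j), (-0.39+0.3j), -0.39-0.30j]]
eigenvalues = [(0.99+0j), (0.36+6.72j), (0.36-6.72j)]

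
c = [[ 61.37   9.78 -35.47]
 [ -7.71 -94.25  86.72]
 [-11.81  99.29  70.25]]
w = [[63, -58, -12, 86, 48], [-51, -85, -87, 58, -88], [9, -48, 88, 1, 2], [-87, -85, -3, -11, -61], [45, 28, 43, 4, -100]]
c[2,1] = 99.29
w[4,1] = 28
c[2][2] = 70.25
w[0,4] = 48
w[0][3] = 86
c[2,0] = -11.81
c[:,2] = [-35.47, 86.72, 70.25]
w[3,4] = -61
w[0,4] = 48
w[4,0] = 45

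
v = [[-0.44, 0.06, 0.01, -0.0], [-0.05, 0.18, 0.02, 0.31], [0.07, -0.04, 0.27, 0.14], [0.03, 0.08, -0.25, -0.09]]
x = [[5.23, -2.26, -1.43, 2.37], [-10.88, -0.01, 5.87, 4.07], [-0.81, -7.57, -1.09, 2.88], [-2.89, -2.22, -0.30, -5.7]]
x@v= [[-2.22,  0.15,  -0.97,  -1.11], [5.32,  -0.56,  0.46,  0.45], [0.75,  -1.14,  -1.17,  -2.76], [1.19,  -1.02,  1.27,  -0.22]]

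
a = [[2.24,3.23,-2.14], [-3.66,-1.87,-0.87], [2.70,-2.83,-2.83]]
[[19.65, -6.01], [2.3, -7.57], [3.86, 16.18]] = a@[[-0.95,  3.58], [3.15,  -3.53], [-5.42,  1.23]]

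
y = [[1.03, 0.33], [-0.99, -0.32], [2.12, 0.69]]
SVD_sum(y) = [[1.03, 0.33], [-0.99, -0.32], [2.12, 0.69]] + [[0.0, -0.0], [-0.00, 0.00], [-0.0, 0.00]]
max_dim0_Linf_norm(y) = 2.12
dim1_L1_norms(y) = [1.36, 1.31, 2.81]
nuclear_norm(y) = 2.69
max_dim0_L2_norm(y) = 2.56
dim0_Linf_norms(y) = [2.12, 0.69]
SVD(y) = [[-0.40, -0.83], [0.39, 0.22], [-0.83, 0.51]] @ diag([2.687522784780944, 0.004613164129155259]) @ [[-0.95, -0.31], [-0.31, 0.95]]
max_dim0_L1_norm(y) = 4.14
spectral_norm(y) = 2.69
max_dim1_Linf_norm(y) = 2.12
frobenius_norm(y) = 2.69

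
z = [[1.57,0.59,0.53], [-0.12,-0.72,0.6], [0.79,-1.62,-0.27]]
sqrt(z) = [[1.27, 0.47, 0.14],  [-0.16, 0.43, 0.54],  [0.28, -1.53, 0.72]]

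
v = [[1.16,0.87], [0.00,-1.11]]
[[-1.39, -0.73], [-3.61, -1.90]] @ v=[[-1.61, -0.4], [-4.19, -1.03]]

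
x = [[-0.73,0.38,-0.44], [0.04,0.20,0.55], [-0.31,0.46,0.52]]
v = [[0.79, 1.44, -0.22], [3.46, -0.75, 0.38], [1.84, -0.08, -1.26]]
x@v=[[-0.07, -1.3, 0.86], [1.74, -0.14, -0.63], [2.3, -0.83, -0.41]]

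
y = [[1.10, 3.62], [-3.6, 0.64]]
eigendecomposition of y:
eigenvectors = [[(0.71+0j), (0.71-0j)], [(-0.04+0.7j), -0.04-0.70j]]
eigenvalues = [(0.87+3.6j), (0.87-3.6j)]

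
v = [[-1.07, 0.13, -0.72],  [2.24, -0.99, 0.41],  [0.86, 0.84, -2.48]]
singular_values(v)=[2.82, 2.69, 0.45]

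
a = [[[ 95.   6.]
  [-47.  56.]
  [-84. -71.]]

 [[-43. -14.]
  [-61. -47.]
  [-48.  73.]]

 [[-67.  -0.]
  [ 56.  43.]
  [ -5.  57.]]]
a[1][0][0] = -43.0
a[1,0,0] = -43.0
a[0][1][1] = 56.0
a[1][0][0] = -43.0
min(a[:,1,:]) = -61.0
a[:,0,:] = [[95.0, 6.0], [-43.0, -14.0], [-67.0, -0.0]]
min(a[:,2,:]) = -84.0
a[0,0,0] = 95.0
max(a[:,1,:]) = 56.0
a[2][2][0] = -5.0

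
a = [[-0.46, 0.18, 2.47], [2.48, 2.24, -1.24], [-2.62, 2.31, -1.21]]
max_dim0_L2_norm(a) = 3.64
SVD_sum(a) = [[-0.25, -1.16, 1.06], [0.45, 2.08, -1.90], [0.33, 1.51, -1.38]] + [[-0.46,0.10,-0.00], [1.92,-0.40,0.01], [-2.98,0.62,-0.02]] + [[0.25,1.24,1.41],[0.11,0.57,0.64],[0.03,0.17,0.2]]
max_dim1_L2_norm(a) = 3.7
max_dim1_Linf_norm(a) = 2.62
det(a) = 29.70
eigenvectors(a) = [[0.08+0.55j, (0.08-0.55j), 0.31+0.00j], [0.04-0.38j, 0.04+0.38j, (0.89+0j)], [(-0.73+0j), -0.73-0.00j, (0.32+0j)]]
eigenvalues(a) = [(-1.04+3.18j), (-1.04-3.18j), (2.65+0j)]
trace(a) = 0.57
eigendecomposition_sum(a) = [[(-0.48+1.28j), -0.27-0.56j, 1.19+0.33j], [0.52-0.78j, 0.09+0.42j, (-0.75-0.41j)], [-1.57-0.86j, 0.78-0.24j, (-0.65+1.49j)]] + [[-0.48-1.28j, (-0.27+0.56j), (1.19-0.33j)], [0.52+0.78j, 0.09-0.42j, (-0.75+0.41j)], [-1.57+0.86j, 0.78+0.24j, -0.65-1.49j]] + [[(0.5-0j), (0.71-0j), (0.09+0j)], [(1.43-0j), 2.06-0.00j, (0.25+0j)], [(0.52-0j), 0.75-0.00j, 0.09+0.00j]]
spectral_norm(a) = 3.87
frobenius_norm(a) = 5.72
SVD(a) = [[-0.41, -0.13, -0.90], [0.74, 0.54, -0.41], [0.54, -0.83, -0.13]] @ diag([3.8669079982450696, 3.6523895985544166, 2.102896277394544]) @ [[0.16, 0.73, -0.67], [0.98, -0.2, 0.01], [-0.13, -0.65, -0.75]]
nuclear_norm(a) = 9.62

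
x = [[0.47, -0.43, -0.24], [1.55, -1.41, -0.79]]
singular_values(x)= [2.34, 0.0]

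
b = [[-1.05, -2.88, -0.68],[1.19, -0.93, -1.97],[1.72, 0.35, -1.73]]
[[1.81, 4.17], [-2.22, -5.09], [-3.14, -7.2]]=b @ [[-1.24, -2.85], [-0.3, -0.69], [0.52, 1.19]]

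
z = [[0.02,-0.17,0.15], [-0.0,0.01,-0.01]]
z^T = [[0.02, -0.00], [-0.17, 0.01], [0.15, -0.01]]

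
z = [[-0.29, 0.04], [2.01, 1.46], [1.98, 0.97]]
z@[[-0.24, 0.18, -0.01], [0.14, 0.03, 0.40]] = [[0.08, -0.05, 0.02], [-0.28, 0.41, 0.56], [-0.34, 0.39, 0.37]]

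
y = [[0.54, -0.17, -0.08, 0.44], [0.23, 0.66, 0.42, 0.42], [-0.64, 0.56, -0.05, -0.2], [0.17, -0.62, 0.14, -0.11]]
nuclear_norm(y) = 2.64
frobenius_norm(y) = 1.60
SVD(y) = [[-0.42, -0.47, -0.56, 0.53], [0.31, -0.82, 0.48, 0.03], [0.7, 0.24, -0.09, 0.67], [-0.48, 0.22, 0.66, 0.52]] @ diag([1.1982709958481181, 0.9994936171530151, 0.36346260541944925, 0.07452559453803259]) @ [[-0.57, 0.81, 0.05, -0.12], [-0.56, -0.46, -0.29, -0.62], [-0.06, -0.14, 0.95, -0.28], [-0.60, -0.33, 0.13, 0.72]]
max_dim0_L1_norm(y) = 2.01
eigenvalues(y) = [(-0.31+0j), (0.25+0.25j), (0.25-0.25j), (0.85+0j)]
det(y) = -0.03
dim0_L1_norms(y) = [1.58, 2.01, 0.69, 1.17]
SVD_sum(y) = [[0.29, -0.41, -0.03, 0.06], [-0.22, 0.31, 0.02, -0.04], [-0.48, 0.68, 0.04, -0.10], [0.33, -0.47, -0.03, 0.07]] + [[0.26,0.22,0.14,0.3], [0.46,0.38,0.23,0.51], [-0.13,-0.11,-0.07,-0.15], [-0.12,-0.1,-0.06,-0.14]] + [[0.01,0.03,-0.19,0.06], [-0.01,-0.02,0.17,-0.05], [0.0,0.00,-0.03,0.01], [-0.01,-0.03,0.23,-0.07]] + [[-0.02, -0.01, 0.00, 0.03], [-0.00, -0.0, 0.00, 0.00], [-0.03, -0.02, 0.01, 0.04], [-0.02, -0.01, 0.0, 0.03]]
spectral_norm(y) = 1.20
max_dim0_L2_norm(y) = 1.08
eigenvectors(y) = [[(-0.43+0j), (0.65+0j), (0.65-0j), 0.64+0.00j], [0j, 0.43-0.07j, 0.43+0.07j, (-0.3+0j)], [-0.51+0.00j, (-0.39-0.02j), (-0.39+0.02j), -0.68+0.00j], [(0.74+0j), -0.34+0.34j, (-0.34-0.34j), 0.20+0.00j]]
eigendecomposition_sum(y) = [[(-0.13+0j), 0.06+0.00j, -0.15-0.00j, -0j], [0.00-0.00j, -0.00-0.00j, 0.00+0.00j, -0.00+0.00j], [-0.15+0.00j, (0.08+0j), -0.17-0.00j, 0.00-0.00j], [(0.22-0j), (-0.11-0j), (0.25+0j), (-0+0j)]] + [[(0.26-0.16j), (0.25+0.02j), (0.22-0.23j), (0.3-0.25j)], [(0.15-0.13j), (0.16-0.01j), (0.12-0.17j), 0.17-0.19j], [(-0.16+0.09j), -0.15-0.02j, -0.14+0.13j, -0.19+0.14j], [(-0.05+0.22j), (-0.14+0.12j), (0.01+0.24j), (-0.03+0.29j)]] + [[0.26+0.16j, 0.25-0.02j, (0.22+0.23j), (0.3+0.25j)], [(0.15+0.13j), 0.16+0.01j, 0.12+0.17j, 0.17+0.19j], [(-0.16-0.09j), (-0.15+0.02j), -0.14-0.13j, -0.19-0.14j], [-0.05-0.22j, (-0.14-0.12j), (0.01-0.24j), (-0.03-0.29j)]] + [[0.16-0.00j, (-0.72-0j), -0.38-0.00j, -0.17-0.00j], [(-0.07+0j), (0.34+0j), (0.18+0j), (0.08+0j)], [(-0.17+0j), (0.78+0j), (0.41+0j), (0.18+0j)], [(0.05-0j), (-0.23-0j), -0.12-0.00j, -0.05-0.00j]]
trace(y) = 1.04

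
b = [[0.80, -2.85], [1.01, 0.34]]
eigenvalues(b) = [(0.57+1.68j), (0.57-1.68j)]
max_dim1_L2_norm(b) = 2.96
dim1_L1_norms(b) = [3.65, 1.35]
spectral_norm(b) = 2.96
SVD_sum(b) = [[0.78, -2.86], [-0.02, 0.06]] + [[0.02, 0.01], [1.03, 0.28]]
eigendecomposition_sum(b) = [[(0.4+0.8j), -1.43+0.48j], [0.51-0.17j, 0.17+0.88j]] + [[0.40-0.80j, -1.43-0.48j],[(0.5+0.17j), (0.17-0.88j)]]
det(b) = 3.15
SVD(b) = [[-1.0, 0.02], [0.02, 1.00]] @ diag([2.960725782628896, 1.064097194844772]) @ [[-0.26, 0.96], [0.96, 0.26]]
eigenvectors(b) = [[-0.86+0.00j,  -0.86-0.00j], [(-0.07+0.51j),  -0.07-0.51j]]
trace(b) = 1.14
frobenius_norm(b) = 3.15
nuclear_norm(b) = 4.02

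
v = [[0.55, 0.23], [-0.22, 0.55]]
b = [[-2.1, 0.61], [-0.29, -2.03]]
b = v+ [[-2.65, 0.38], [-0.07, -2.58]]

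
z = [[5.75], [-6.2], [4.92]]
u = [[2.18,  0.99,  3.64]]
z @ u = [[12.54, 5.69, 20.93], [-13.52, -6.14, -22.57], [10.73, 4.87, 17.91]]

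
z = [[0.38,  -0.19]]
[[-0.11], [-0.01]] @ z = [[-0.04, 0.02], [-0.00, 0.0]]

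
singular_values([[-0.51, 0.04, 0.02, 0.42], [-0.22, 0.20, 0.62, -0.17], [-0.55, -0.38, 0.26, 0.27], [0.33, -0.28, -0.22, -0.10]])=[1.05, 0.7, 0.43, 0.03]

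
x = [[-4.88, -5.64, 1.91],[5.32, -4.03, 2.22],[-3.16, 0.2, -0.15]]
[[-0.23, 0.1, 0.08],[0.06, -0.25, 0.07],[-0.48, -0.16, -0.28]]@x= [[1.40, 0.91, -0.23], [-1.84, 0.68, -0.45], [2.38, 3.30, -1.23]]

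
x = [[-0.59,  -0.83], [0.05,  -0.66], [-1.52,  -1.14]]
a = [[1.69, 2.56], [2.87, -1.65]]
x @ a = [[-3.38, -0.14], [-1.81, 1.22], [-5.84, -2.01]]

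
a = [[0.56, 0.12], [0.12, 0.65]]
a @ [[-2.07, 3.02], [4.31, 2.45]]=[[-0.64, 1.99], [2.55, 1.95]]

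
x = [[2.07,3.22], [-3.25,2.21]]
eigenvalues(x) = [(2.14+3.23j), (2.14-3.23j)]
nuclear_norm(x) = 7.76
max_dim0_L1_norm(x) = 5.43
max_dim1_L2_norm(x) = 3.93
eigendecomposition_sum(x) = [[(1.03+1.64j), (1.61-1.07j)], [-1.62+1.08j, (1.1+1.59j)]] + [[(1.04-1.64j), (1.61+1.07j)], [-1.62-1.08j, 1.10-1.59j]]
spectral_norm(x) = 3.95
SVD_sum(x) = [[-0.84, 1.23], [-2.06, 3.02]] + [[2.91, 1.99], [-1.19, -0.81]]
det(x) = 15.04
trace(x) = 4.28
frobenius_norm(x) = 5.49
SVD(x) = [[0.38,0.93],[0.93,-0.38]] @ diag([3.950355017304369, 3.8071768066716047]) @ [[-0.56, 0.83], [0.83, 0.56]]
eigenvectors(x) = [[(-0.02+0.71j), -0.02-0.71j],  [(-0.71+0j), -0.71-0.00j]]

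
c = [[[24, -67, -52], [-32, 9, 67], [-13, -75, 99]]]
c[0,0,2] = -52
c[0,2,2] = 99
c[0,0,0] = 24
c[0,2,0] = -13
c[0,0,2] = -52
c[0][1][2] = 67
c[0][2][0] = -13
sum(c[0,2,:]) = 11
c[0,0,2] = -52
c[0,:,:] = [[24, -67, -52], [-32, 9, 67], [-13, -75, 99]]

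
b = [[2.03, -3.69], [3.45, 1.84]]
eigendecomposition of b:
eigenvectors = [[(0.72+0j), (0.72-0j)], [(0.02-0.69j), 0.02+0.69j]]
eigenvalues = [(1.93+3.57j), (1.93-3.57j)]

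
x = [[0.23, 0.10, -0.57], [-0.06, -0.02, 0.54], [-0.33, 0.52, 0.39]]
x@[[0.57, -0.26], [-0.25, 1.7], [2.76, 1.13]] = [[-1.47,-0.53],[1.46,0.59],[0.76,1.41]]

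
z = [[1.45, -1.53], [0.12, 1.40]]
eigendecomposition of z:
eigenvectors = [[(0.96+0j), 0.96-0.00j], [0.02-0.27j, 0.02+0.27j]]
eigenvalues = [(1.42+0.43j), (1.42-0.43j)]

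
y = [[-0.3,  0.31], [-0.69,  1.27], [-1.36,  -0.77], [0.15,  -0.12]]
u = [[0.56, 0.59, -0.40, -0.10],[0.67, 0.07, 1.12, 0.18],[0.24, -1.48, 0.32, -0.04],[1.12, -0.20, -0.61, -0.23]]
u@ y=[[-0.05, 1.24], [-1.75, -0.59], [0.51, -2.05], [0.6, 0.59]]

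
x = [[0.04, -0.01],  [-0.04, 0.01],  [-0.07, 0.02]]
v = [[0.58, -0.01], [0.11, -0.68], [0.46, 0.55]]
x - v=[[-0.54, 0.00], [-0.15, 0.69], [-0.53, -0.53]]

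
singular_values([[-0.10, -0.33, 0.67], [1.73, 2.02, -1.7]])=[3.22, 0.41]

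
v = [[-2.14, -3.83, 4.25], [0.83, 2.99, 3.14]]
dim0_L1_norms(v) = [2.97, 6.82, 7.39]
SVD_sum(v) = [[-2.13, -3.81, 4.27], [-0.01, -0.03, 0.03]] + [[-0.01,-0.02,-0.02], [0.84,3.02,3.11]]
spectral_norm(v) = 6.11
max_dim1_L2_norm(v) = 6.11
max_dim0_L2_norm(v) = 5.28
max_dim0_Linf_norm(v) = 4.25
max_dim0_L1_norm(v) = 7.39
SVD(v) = [[-1.00, -0.01], [-0.01, 1.0]] @ diag([6.10833605482517, 4.414502309584047]) @ [[0.35, 0.62, -0.70], [0.19, 0.68, 0.7]]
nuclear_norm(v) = 10.52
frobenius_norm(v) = 7.54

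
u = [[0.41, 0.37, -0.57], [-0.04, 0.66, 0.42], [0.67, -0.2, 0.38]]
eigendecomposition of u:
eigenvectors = [[-0.10+0.63j,(-0.1-0.63j),(0.43+0j)], [-0.18-0.32j,-0.18+0.32j,(0.86+0j)], [(0.68+0j),0.68-0.00j,(0.28+0j)]]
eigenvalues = [(0.34+0.72j), (0.34-0.72j), (0.78+0j)]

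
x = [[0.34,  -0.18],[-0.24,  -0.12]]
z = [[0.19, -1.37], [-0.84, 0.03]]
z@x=[[0.39, 0.13], [-0.29, 0.15]]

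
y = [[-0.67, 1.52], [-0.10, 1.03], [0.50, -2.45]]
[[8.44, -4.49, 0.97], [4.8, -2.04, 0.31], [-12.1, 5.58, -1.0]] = y @ [[-2.59, 2.84, -0.97], [4.41, -1.7, 0.21]]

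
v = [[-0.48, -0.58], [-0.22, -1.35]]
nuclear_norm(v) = 1.87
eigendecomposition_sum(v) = [[-0.31, 0.18], [0.07, -0.04]] + [[-0.17, -0.76],  [-0.29, -1.31]]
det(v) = 0.52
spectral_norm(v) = 1.52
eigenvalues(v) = [-0.35, -1.48]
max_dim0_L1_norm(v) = 1.93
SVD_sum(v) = [[-0.19, -0.66], [-0.37, -1.31]] + [[-0.29, 0.08], [0.15, -0.04]]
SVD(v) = [[0.45, 0.89], [0.89, -0.45]] @ diag([1.5234894833164618, 0.3415842417678847]) @ [[-0.27, -0.96], [-0.96, 0.27]]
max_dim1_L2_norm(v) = 1.37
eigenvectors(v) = [[0.98, 0.50], [-0.22, 0.86]]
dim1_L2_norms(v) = [0.75, 1.37]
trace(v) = -1.83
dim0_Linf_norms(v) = [0.48, 1.35]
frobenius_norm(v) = 1.56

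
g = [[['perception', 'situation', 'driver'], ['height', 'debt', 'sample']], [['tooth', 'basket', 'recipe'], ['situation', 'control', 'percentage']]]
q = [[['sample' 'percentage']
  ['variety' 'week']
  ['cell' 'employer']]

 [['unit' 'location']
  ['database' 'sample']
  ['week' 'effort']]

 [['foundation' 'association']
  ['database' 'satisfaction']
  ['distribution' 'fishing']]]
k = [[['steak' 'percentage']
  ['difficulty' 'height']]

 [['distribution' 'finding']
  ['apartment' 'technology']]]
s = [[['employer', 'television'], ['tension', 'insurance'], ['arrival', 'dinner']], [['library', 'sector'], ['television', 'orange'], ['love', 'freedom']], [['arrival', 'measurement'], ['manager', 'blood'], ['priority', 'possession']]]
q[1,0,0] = 'unit'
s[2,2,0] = 'priority'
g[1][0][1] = 'basket'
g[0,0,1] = 'situation'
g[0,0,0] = 'perception'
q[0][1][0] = 'variety'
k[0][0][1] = 'percentage'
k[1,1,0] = 'apartment'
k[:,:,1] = [['percentage', 'height'], ['finding', 'technology']]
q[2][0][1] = 'association'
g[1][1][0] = 'situation'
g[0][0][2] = 'driver'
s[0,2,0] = 'arrival'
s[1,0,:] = ['library', 'sector']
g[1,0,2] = 'recipe'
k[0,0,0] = 'steak'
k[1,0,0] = 'distribution'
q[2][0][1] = 'association'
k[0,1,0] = 'difficulty'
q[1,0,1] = 'location'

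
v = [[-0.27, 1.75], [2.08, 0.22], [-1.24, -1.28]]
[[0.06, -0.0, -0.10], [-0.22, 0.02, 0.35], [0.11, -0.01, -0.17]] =v @ [[-0.11, 0.01, 0.17], [0.02, -0.00, -0.03]]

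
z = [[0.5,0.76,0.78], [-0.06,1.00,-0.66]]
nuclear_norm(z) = 2.39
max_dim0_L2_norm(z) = 1.26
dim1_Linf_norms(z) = [0.78, 1.0]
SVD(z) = [[-0.7, -0.71], [-0.71, 0.7]] @ diag([1.2856150076415545, 1.105619307052299]) @ [[-0.24,-0.97,-0.06], [-0.36,0.15,-0.92]]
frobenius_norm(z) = 1.70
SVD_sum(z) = [[0.22, 0.88, 0.06], [0.22, 0.88, 0.06]] + [[0.28,-0.12,0.72],[-0.28,0.12,-0.72]]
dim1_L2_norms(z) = [1.2, 1.2]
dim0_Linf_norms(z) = [0.5, 1.0, 0.78]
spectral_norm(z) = 1.29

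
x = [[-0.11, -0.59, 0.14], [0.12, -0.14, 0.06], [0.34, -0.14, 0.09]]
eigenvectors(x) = [[(-0.25+0.33j), (-0.25-0.33j), -0.27+0.00j], [(0.3+0.02j), (0.3-0.02j), 0.25+0.00j], [0.86+0.00j, (0.86-0j), 0.93+0.00j]]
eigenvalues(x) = [(-0.06+0.13j), (-0.06-0.13j), (-0.05+0j)]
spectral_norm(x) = 0.64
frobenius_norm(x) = 0.75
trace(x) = -0.16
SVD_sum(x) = [[0.01, -0.58, 0.16], [0.0, -0.15, 0.04], [0.0, -0.16, 0.04]] + [[-0.12,-0.01,-0.02],[0.12,0.01,0.02],[0.34,0.02,0.05]] + [[0.0, -0.0, -0.0], [-0.00, 0.0, 0.0], [0.00, -0.00, -0.00]]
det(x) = -0.00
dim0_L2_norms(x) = [0.38, 0.62, 0.18]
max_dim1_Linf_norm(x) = 0.59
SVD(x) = [[-0.94, 0.32, 0.13], [-0.24, -0.31, -0.92], [-0.26, -0.89, 0.37]] @ diag([0.6444835700068683, 0.38121884235001857, 0.0036224616649596798]) @ [[-0.02, 0.97, -0.26], [-0.99, -0.06, -0.14], [0.15, -0.26, -0.95]]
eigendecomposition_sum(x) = [[(-0.06+0.07j),-0.21-0.38j,0.04+0.12j], [0.07+0.01j,(-0.15+0.27j),(0.06-0.07j)], [0.19+0.02j,(-0.37+0.82j),0.16-0.22j]] + [[(-0.06-0.07j), -0.21+0.38j, (0.04-0.12j)], [(0.07-0.01j), (-0.15-0.27j), 0.06+0.07j], [(0.19-0.02j), -0.37-0.82j, (0.16+0.22j)]] + [[0.01+0.00j, (-0.17-0j), (0.06+0j)],  [(-0.01-0j), (0.16+0j), (-0.06-0j)],  [-0.04-0.00j, 0.60+0.00j, -0.22-0.00j]]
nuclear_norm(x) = 1.03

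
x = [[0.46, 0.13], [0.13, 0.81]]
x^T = [[0.46, 0.13], [0.13, 0.81]]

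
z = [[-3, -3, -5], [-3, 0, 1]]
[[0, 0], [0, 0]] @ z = [[0, 0, 0], [0, 0, 0]]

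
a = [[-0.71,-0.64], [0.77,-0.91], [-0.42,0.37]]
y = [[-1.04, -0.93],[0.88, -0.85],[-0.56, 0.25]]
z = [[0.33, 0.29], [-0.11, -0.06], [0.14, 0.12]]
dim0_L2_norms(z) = [0.37, 0.32]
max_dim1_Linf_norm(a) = 0.91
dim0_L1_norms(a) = [1.9, 1.92]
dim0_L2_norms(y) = [1.47, 1.28]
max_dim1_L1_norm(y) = 1.97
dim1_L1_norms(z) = [0.62, 0.17, 0.26]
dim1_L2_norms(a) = [0.96, 1.19, 0.56]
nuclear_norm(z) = 0.52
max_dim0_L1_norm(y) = 2.48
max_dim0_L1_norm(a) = 1.92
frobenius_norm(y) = 1.95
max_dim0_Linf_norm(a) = 0.91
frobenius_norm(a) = 1.63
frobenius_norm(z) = 0.49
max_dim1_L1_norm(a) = 1.68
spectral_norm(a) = 1.31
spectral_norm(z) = 0.49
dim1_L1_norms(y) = [1.97, 1.73, 0.81]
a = z + y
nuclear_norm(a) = 2.27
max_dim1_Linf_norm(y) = 1.04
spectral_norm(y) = 1.48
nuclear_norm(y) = 2.76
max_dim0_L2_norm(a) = 1.17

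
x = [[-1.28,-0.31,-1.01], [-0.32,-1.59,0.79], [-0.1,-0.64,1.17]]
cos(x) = [[0.26,-0.54,0.05], [-0.3,0.16,-0.00], [-0.08,-0.10,0.55]]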